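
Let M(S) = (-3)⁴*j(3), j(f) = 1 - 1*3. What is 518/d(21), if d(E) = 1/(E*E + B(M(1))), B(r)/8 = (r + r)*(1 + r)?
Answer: 216396054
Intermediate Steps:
j(f) = -2 (j(f) = 1 - 3 = -2)
M(S) = -162 (M(S) = (-3)⁴*(-2) = 81*(-2) = -162)
B(r) = 16*r*(1 + r) (B(r) = 8*((r + r)*(1 + r)) = 8*((2*r)*(1 + r)) = 8*(2*r*(1 + r)) = 16*r*(1 + r))
d(E) = 1/(417312 + E²) (d(E) = 1/(E*E + 16*(-162)*(1 - 162)) = 1/(E² + 16*(-162)*(-161)) = 1/(E² + 417312) = 1/(417312 + E²))
518/d(21) = 518/(1/(417312 + 21²)) = 518/(1/(417312 + 441)) = 518/(1/417753) = 518*417753 = 216396054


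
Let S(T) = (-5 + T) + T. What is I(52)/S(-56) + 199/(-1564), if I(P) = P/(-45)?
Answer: -74339/633420 ≈ -0.11736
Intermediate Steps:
I(P) = -P/45 (I(P) = P*(-1/45) = -P/45)
S(T) = -5 + 2*T
I(52)/S(-56) + 199/(-1564) = (-1/45*52)/(-5 + 2*(-56)) + 199/(-1564) = -52/(45*(-5 - 112)) + 199*(-1/1564) = -52/45/(-117) - 199/1564 = -52/45*(-1/117) - 199/1564 = 4/405 - 199/1564 = -74339/633420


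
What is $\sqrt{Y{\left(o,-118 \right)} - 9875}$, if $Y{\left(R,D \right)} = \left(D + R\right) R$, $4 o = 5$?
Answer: $\frac{3 i \sqrt{17815}}{4} \approx 100.1 i$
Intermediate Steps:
$o = \frac{5}{4}$ ($o = \frac{1}{4} \cdot 5 = \frac{5}{4} \approx 1.25$)
$Y{\left(R,D \right)} = R \left(D + R\right)$
$\sqrt{Y{\left(o,-118 \right)} - 9875} = \sqrt{\frac{5 \left(-118 + \frac{5}{4}\right)}{4} - 9875} = \sqrt{\frac{5}{4} \left(- \frac{467}{4}\right) - 9875} = \sqrt{- \frac{2335}{16} - 9875} = \sqrt{- \frac{160335}{16}} = \frac{3 i \sqrt{17815}}{4}$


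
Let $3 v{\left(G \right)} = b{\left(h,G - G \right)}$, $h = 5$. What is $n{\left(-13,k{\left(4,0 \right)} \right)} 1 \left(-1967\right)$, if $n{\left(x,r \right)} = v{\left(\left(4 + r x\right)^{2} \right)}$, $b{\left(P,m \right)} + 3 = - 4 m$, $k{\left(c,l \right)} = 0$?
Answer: $1967$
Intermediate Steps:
$b{\left(P,m \right)} = -3 - 4 m$
$v{\left(G \right)} = -1$ ($v{\left(G \right)} = \frac{-3 - 4 \left(G - G\right)}{3} = \frac{-3 - 0}{3} = \frac{-3 + 0}{3} = \frac{1}{3} \left(-3\right) = -1$)
$n{\left(x,r \right)} = -1$
$n{\left(-13,k{\left(4,0 \right)} \right)} 1 \left(-1967\right) = - 1 \left(-1967\right) = \left(-1\right) \left(-1967\right) = 1967$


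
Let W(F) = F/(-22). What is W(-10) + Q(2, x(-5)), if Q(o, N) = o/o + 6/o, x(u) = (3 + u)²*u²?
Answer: 49/11 ≈ 4.4545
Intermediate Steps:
x(u) = u²*(3 + u)²
Q(o, N) = 1 + 6/o
W(F) = -F/22 (W(F) = F*(-1/22) = -F/22)
W(-10) + Q(2, x(-5)) = -1/22*(-10) + (6 + 2)/2 = 5/11 + (½)*8 = 5/11 + 4 = 49/11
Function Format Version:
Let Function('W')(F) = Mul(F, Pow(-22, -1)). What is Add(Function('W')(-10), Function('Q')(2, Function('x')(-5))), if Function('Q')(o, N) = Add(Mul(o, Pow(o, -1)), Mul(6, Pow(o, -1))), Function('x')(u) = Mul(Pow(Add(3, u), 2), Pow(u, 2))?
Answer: Rational(49, 11) ≈ 4.4545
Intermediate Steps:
Function('x')(u) = Mul(Pow(u, 2), Pow(Add(3, u), 2))
Function('Q')(o, N) = Add(1, Mul(6, Pow(o, -1)))
Function('W')(F) = Mul(Rational(-1, 22), F) (Function('W')(F) = Mul(F, Rational(-1, 22)) = Mul(Rational(-1, 22), F))
Add(Function('W')(-10), Function('Q')(2, Function('x')(-5))) = Add(Mul(Rational(-1, 22), -10), Mul(Pow(2, -1), Add(6, 2))) = Add(Rational(5, 11), Mul(Rational(1, 2), 8)) = Add(Rational(5, 11), 4) = Rational(49, 11)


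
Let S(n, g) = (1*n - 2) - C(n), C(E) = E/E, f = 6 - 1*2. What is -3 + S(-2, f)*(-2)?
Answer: 7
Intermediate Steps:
f = 4 (f = 6 - 2 = 4)
C(E) = 1
S(n, g) = -3 + n (S(n, g) = (1*n - 2) - 1*1 = (n - 2) - 1 = (-2 + n) - 1 = -3 + n)
-3 + S(-2, f)*(-2) = -3 + (-3 - 2)*(-2) = -3 - 5*(-2) = -3 + 10 = 7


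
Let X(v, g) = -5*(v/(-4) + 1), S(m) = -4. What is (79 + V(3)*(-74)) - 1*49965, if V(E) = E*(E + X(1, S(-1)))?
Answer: -99439/2 ≈ -49720.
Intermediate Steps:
X(v, g) = -5 + 5*v/4 (X(v, g) = -5*(v*(-¼) + 1) = -5*(-v/4 + 1) = -5*(1 - v/4) = -5 + 5*v/4)
V(E) = E*(-15/4 + E) (V(E) = E*(E + (-5 + (5/4)*1)) = E*(E + (-5 + 5/4)) = E*(E - 15/4) = E*(-15/4 + E))
(79 + V(3)*(-74)) - 1*49965 = (79 + ((¼)*3*(-15 + 4*3))*(-74)) - 1*49965 = (79 + ((¼)*3*(-15 + 12))*(-74)) - 49965 = (79 + ((¼)*3*(-3))*(-74)) - 49965 = (79 - 9/4*(-74)) - 49965 = (79 + 333/2) - 49965 = 491/2 - 49965 = -99439/2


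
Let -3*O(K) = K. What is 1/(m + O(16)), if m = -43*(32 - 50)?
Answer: 3/2306 ≈ 0.0013010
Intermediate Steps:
m = 774 (m = -43*(-18) = 774)
O(K) = -K/3
1/(m + O(16)) = 1/(774 - 1/3*16) = 1/(774 - 16/3) = 1/(2306/3) = 3/2306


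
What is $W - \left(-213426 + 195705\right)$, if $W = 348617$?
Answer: $366338$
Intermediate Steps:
$W - \left(-213426 + 195705\right) = 348617 - \left(-213426 + 195705\right) = 348617 - -17721 = 348617 + 17721 = 366338$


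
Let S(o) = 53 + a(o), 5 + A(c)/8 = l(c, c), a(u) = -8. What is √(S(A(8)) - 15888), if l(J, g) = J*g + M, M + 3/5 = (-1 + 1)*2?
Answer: I*√15843 ≈ 125.87*I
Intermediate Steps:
M = -⅗ (M = -⅗ + (-1 + 1)*2 = -⅗ + 0*2 = -⅗ + 0 = -⅗ ≈ -0.60000)
l(J, g) = -⅗ + J*g (l(J, g) = J*g - ⅗ = -⅗ + J*g)
A(c) = -224/5 + 8*c² (A(c) = -40 + 8*(-⅗ + c*c) = -40 + 8*(-⅗ + c²) = -40 + (-24/5 + 8*c²) = -224/5 + 8*c²)
S(o) = 45 (S(o) = 53 - 8 = 45)
√(S(A(8)) - 15888) = √(45 - 15888) = √(-15843) = I*√15843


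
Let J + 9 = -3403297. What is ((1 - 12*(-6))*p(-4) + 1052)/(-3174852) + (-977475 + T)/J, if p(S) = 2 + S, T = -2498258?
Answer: 459660602970/450208035863 ≈ 1.0210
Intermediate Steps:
J = -3403306 (J = -9 - 3403297 = -3403306)
((1 - 12*(-6))*p(-4) + 1052)/(-3174852) + (-977475 + T)/J = ((1 - 12*(-6))*(2 - 4) + 1052)/(-3174852) + (-977475 - 2498258)/(-3403306) = ((1 + 72)*(-2) + 1052)*(-1/3174852) - 3475733*(-1/3403306) = (73*(-2) + 1052)*(-1/3174852) + 3475733/3403306 = (-146 + 1052)*(-1/3174852) + 3475733/3403306 = 906*(-1/3174852) + 3475733/3403306 = -151/529142 + 3475733/3403306 = 459660602970/450208035863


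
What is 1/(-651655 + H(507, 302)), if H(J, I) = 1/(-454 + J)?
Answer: -53/34537714 ≈ -1.5346e-6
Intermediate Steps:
1/(-651655 + H(507, 302)) = 1/(-651655 + 1/(-454 + 507)) = 1/(-651655 + 1/53) = 1/(-34537714/53) = -53/34537714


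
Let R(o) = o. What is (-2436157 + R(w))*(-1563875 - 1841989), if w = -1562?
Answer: 8302539384216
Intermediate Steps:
(-2436157 + R(w))*(-1563875 - 1841989) = (-2436157 - 1562)*(-1563875 - 1841989) = -2437719*(-3405864) = 8302539384216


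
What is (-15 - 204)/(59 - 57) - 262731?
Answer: -525681/2 ≈ -2.6284e+5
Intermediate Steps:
(-15 - 204)/(59 - 57) - 262731 = -219/2 - 262731 = -525681/2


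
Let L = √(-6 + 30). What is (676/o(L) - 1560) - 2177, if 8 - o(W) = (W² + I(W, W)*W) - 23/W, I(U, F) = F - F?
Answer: -21242839/5615 - 31096*√6/5615 ≈ -3796.8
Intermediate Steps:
I(U, F) = 0
L = 2*√6 (L = √24 = 2*√6 ≈ 4.8990)
o(W) = 8 - W² + 23/W (o(W) = 8 - ((W² + 0*W) - 23/W) = 8 - ((W² + 0) - 23/W) = 8 - (W² - 23/W) = 8 + (-W² + 23/W) = 8 - W² + 23/W)
(676/o(L) - 1560) - 2177 = (676/(8 - (2*√6)² + 23/((2*√6))) - 1560) - 2177 = (676/(8 - 1*24 + 23*(√6/12)) - 1560) - 2177 = (676/(8 - 24 + 23*√6/12) - 1560) - 2177 = (676/(-16 + 23*√6/12) - 1560) - 2177 = (-1560 + 676/(-16 + 23*√6/12)) - 2177 = -3737 + 676/(-16 + 23*√6/12)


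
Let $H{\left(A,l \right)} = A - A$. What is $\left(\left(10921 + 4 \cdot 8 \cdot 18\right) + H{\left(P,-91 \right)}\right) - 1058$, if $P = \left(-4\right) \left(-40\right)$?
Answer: $10439$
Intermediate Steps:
$P = 160$
$H{\left(A,l \right)} = 0$
$\left(\left(10921 + 4 \cdot 8 \cdot 18\right) + H{\left(P,-91 \right)}\right) - 1058 = \left(\left(10921 + 4 \cdot 8 \cdot 18\right) + 0\right) - 1058 = \left(\left(10921 + 32 \cdot 18\right) + 0\right) - 1058 = \left(\left(10921 + 576\right) + 0\right) - 1058 = \left(11497 + 0\right) - 1058 = 11497 - 1058 = 10439$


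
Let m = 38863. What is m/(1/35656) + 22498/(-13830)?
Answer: 9582109458871/6915 ≈ 1.3857e+9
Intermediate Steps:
m/(1/35656) + 22498/(-13830) = 38863/(1/35656) + 22498/(-13830) = 38863/(1/35656) + 22498*(-1/13830) = 38863*35656 - 11249/6915 = 1385699128 - 11249/6915 = 9582109458871/6915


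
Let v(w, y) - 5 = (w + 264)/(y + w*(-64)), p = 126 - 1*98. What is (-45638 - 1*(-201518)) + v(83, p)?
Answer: 823695993/5284 ≈ 1.5589e+5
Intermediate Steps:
p = 28 (p = 126 - 98 = 28)
v(w, y) = 5 + (264 + w)/(y - 64*w) (v(w, y) = 5 + (w + 264)/(y + w*(-64)) = 5 + (264 + w)/(y - 64*w))
(-45638 - 1*(-201518)) + v(83, p) = (-45638 - 1*(-201518)) + (-264 - 5*28 + 319*83)/(-1*28 + 64*83) = (-45638 + 201518) + (-264 - 140 + 26477)/(-28 + 5312) = 155880 + 26073/5284 = 823695993/5284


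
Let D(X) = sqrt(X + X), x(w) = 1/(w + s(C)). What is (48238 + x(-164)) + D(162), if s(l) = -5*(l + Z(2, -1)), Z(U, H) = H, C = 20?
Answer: 12498303/259 ≈ 48256.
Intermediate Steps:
s(l) = 5 - 5*l (s(l) = -5*(l - 1) = -5*(-1 + l) = 5 - 5*l)
x(w) = 1/(-95 + w) (x(w) = 1/(w + (5 - 5*20)) = 1/(w + (5 - 100)) = 1/(w - 95) = 1/(-95 + w))
D(X) = sqrt(2)*sqrt(X) (D(X) = sqrt(2*X) = sqrt(2)*sqrt(X))
(48238 + x(-164)) + D(162) = (48238 + 1/(-95 - 164)) + sqrt(2)*sqrt(162) = (48238 + 1/(-259)) + sqrt(2)*(9*sqrt(2)) = (48238 - 1/259) + 18 = 12493641/259 + 18 = 12498303/259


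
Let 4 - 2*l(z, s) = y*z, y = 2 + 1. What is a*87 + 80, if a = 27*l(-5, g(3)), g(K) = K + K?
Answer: 44791/2 ≈ 22396.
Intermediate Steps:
g(K) = 2*K
y = 3
l(z, s) = 2 - 3*z/2
a = 513/2 (a = 27*(2 - 3/2*(-5)) = 27*(2 + 15/2) = 27*(19/2) = 513/2 ≈ 256.50)
a*87 + 80 = (513/2)*87 + 80 = 44631/2 + 80 = 44791/2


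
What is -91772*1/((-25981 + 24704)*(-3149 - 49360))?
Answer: -91772/67053993 ≈ -0.0013686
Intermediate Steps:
-91772*1/((-25981 + 24704)*(-3149 - 49360)) = -91772/((-1277*(-52509))) = -91772/67053993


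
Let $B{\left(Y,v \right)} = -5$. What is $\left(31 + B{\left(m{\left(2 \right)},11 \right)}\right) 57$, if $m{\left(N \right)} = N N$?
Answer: $1482$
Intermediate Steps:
$m{\left(N \right)} = N^{2}$
$\left(31 + B{\left(m{\left(2 \right)},11 \right)}\right) 57 = \left(31 - 5\right) 57 = 26 \cdot 57 = 1482$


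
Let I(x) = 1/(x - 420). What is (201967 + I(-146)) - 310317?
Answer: -61326101/566 ≈ -1.0835e+5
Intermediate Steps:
I(x) = 1/(-420 + x)
(201967 + I(-146)) - 310317 = (201967 + 1/(-420 - 146)) - 310317 = (201967 + 1/(-566)) - 310317 = (201967 - 1/566) - 310317 = 114313321/566 - 310317 = -61326101/566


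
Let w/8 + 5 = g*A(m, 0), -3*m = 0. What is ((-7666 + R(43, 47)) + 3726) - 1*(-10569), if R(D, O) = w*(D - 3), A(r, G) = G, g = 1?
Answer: 5029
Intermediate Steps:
m = 0 (m = -1/3*0 = 0)
w = -40 (w = -40 + 8*(1*0) = -40 + 8*0 = -40 + 0 = -40)
R(D, O) = 120 - 40*D (R(D, O) = -40*(D - 3) = -40*(-3 + D) = 120 - 40*D)
((-7666 + R(43, 47)) + 3726) - 1*(-10569) = ((-7666 + (120 - 40*43)) + 3726) - 1*(-10569) = ((-7666 + (120 - 1720)) + 3726) + 10569 = ((-7666 - 1600) + 3726) + 10569 = (-9266 + 3726) + 10569 = -5540 + 10569 = 5029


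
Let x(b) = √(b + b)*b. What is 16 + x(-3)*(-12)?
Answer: 16 + 36*I*√6 ≈ 16.0 + 88.182*I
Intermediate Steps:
x(b) = √2*b^(3/2) (x(b) = √(2*b)*b = (√2*√b)*b = √2*b^(3/2))
16 + x(-3)*(-12) = 16 + (√2*(-3)^(3/2))*(-12) = 16 + (√2*(-3*I*√3))*(-12) = 16 - 3*I*√6*(-12) = 16 + 36*I*√6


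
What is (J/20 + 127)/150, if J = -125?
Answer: 161/200 ≈ 0.80500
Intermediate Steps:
(J/20 + 127)/150 = (-125/20 + 127)/150 = (-125*1/20 + 127)/150 = (-25/4 + 127)/150 = (1/150)*(483/4) = 161/200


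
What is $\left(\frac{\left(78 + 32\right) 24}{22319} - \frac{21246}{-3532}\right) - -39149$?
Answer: $\frac{140301222793}{3583214} \approx 39155.0$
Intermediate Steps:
$\left(\frac{\left(78 + 32\right) 24}{22319} - \frac{21246}{-3532}\right) - -39149 = \left(110 \cdot 24 \cdot \frac{1}{22319} - - \frac{10623}{1766}\right) + 39149 = \left(2640 \cdot \frac{1}{22319} + \frac{10623}{1766}\right) + 39149 = \left(\frac{240}{2029} + \frac{10623}{1766}\right) + 39149 = \frac{21977907}{3583214} + 39149 = \frac{140301222793}{3583214}$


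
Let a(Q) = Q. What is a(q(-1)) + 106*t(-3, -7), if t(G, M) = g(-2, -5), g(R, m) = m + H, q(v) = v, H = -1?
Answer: -637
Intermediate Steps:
g(R, m) = -1 + m (g(R, m) = m - 1 = -1 + m)
t(G, M) = -6 (t(G, M) = -1 - 5 = -6)
a(q(-1)) + 106*t(-3, -7) = -1 + 106*(-6) = -1 - 636 = -637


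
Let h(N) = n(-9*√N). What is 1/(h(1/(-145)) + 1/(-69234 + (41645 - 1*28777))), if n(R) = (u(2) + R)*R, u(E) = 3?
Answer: 8173070*I/(-4565791*I + 1521882*√145) ≈ -0.10462 + 0.41992*I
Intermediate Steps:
n(R) = R*(3 + R) (n(R) = (3 + R)*R = R*(3 + R))
h(N) = -9*√N*(3 - 9*√N) (h(N) = (-9*√N)*(3 - 9*√N) = -9*√N*(3 - 9*√N))
1/(h(1/(-145)) + 1/(-69234 + (41645 - 1*28777))) = 1/((-27*I*√145/145 + 81/(-145)) + 1/(-69234 + (41645 - 1*28777))) = 1/((-27*I*√145/145 + 81*(-1/145)) + 1/(-69234 + (41645 - 28777))) = 1/((-27*I*√145/145 - 81/145) + 1/(-69234 + 12868)) = 1/((-27*I*√145/145 - 81/145) + 1/(-56366)) = 1/((-81/145 - 27*I*√145/145) - 1/56366) = 1/(-4565791/8173070 - 27*I*√145/145)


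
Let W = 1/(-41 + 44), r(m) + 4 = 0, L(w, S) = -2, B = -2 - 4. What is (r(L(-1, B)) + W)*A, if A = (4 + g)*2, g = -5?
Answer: 22/3 ≈ 7.3333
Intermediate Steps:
B = -6
r(m) = -4 (r(m) = -4 + 0 = -4)
W = ⅓ (W = 1/3 = ⅓ ≈ 0.33333)
A = -2 (A = (4 - 5)*2 = -1*2 = -2)
(r(L(-1, B)) + W)*A = (-4 + ⅓)*(-2) = -11/3*(-2) = 22/3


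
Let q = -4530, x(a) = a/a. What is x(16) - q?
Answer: 4531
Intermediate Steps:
x(a) = 1
x(16) - q = 1 - 1*(-4530) = 1 + 4530 = 4531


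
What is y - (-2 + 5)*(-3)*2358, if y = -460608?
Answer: -439386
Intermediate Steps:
y - (-2 + 5)*(-3)*2358 = -460608 - (-2 + 5)*(-3)*2358 = -460608 - 3*(-3)*2358 = -460608 - (-9)*2358 = -460608 - 1*(-21222) = -460608 + 21222 = -439386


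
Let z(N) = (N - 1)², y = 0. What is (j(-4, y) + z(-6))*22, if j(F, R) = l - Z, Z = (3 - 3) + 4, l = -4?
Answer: 902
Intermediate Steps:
Z = 4 (Z = 0 + 4 = 4)
j(F, R) = -8 (j(F, R) = -4 - 1*4 = -4 - 4 = -8)
z(N) = (-1 + N)²
(j(-4, y) + z(-6))*22 = (-8 + (-1 - 6)²)*22 = (-8 + (-7)²)*22 = (-8 + 49)*22 = 41*22 = 902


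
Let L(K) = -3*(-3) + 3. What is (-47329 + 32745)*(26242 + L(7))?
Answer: -382888336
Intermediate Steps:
L(K) = 12 (L(K) = 9 + 3 = 12)
(-47329 + 32745)*(26242 + L(7)) = (-47329 + 32745)*(26242 + 12) = -14584*26254 = -382888336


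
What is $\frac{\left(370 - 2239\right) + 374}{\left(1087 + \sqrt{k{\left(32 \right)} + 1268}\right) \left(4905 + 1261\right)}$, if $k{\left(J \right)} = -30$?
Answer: $- \frac{1625065}{7277920946} + \frac{1495 \sqrt{1238}}{7277920946} \approx -0.00021606$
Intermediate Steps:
$\frac{\left(370 - 2239\right) + 374}{\left(1087 + \sqrt{k{\left(32 \right)} + 1268}\right) \left(4905 + 1261\right)} = \frac{\left(370 - 2239\right) + 374}{\left(1087 + \sqrt{-30 + 1268}\right) \left(4905 + 1261\right)} = \frac{-1869 + 374}{\left(1087 + \sqrt{1238}\right) 6166} = - \frac{1495}{6702442 + 6166 \sqrt{1238}}$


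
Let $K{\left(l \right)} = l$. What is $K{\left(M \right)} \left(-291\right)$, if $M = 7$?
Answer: $-2037$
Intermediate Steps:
$K{\left(M \right)} \left(-291\right) = 7 \left(-291\right) = -2037$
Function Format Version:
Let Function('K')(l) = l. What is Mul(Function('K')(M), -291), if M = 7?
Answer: -2037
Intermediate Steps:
Mul(Function('K')(M), -291) = Mul(7, -291) = -2037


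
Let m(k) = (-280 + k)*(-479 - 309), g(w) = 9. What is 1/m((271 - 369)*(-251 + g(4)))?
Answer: -1/18467568 ≈ -5.4149e-8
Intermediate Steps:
m(k) = 220640 - 788*k (m(k) = (-280 + k)*(-788) = 220640 - 788*k)
1/m((271 - 369)*(-251 + g(4))) = 1/(220640 - 788*(271 - 369)*(-251 + 9)) = 1/(220640 - (-77224)*(-242)) = 1/(220640 - 788*23716) = 1/(220640 - 18688208) = 1/(-18467568) = -1/18467568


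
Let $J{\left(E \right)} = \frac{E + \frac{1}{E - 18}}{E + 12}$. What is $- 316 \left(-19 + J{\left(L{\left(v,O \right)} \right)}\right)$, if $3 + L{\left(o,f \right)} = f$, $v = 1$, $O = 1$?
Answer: $\frac{303439}{50} \approx 6068.8$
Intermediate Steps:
$L{\left(o,f \right)} = -3 + f$
$J{\left(E \right)} = \frac{E + \frac{1}{-18 + E}}{12 + E}$
$- 316 \left(-19 + J{\left(L{\left(v,O \right)} \right)}\right) = - 316 \left(-19 + \frac{-1 - \left(-3 + 1\right)^{2} + 18 \left(-3 + 1\right)}{216 - \left(-3 + 1\right)^{2} + 6 \left(-3 + 1\right)}\right) = - 316 \left(-19 + \frac{-1 - \left(-2\right)^{2} + 18 \left(-2\right)}{216 - \left(-2\right)^{2} + 6 \left(-2\right)}\right) = - 316 \left(-19 + \frac{-1 - 4 - 36}{216 - 4 - 12}\right) = - 316 \left(-19 + \frac{1}{200} \left(-41\right)\right) = - 316 \left(-19 - \frac{41}{200}\right) = \left(-316\right) \left(- \frac{3841}{200}\right) = \frac{303439}{50}$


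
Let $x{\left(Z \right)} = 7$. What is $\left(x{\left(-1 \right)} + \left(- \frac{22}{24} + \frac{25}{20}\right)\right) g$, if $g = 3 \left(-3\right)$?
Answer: $-66$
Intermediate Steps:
$g = -9$
$\left(x{\left(-1 \right)} + \left(- \frac{22}{24} + \frac{25}{20}\right)\right) g = \left(7 + \left(- \frac{22}{24} + \frac{25}{20}\right)\right) \left(-9\right) = \left(7 + \left(\left(-22\right) \frac{1}{24} + 25 \cdot \frac{1}{20}\right)\right) \left(-9\right) = \left(7 + \left(- \frac{11}{12} + \frac{5}{4}\right)\right) \left(-9\right) = \left(7 + \frac{1}{3}\right) \left(-9\right) = \frac{22}{3} \left(-9\right) = -66$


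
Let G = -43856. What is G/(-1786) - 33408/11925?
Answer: 25739784/1183225 ≈ 21.754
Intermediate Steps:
G/(-1786) - 33408/11925 = -43856/(-1786) - 33408/11925 = -43856*(-1/1786) - 33408*1/11925 = 21928/893 - 3712/1325 = 25739784/1183225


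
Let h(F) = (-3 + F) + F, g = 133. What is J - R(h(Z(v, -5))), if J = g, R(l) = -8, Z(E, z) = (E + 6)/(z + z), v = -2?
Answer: 141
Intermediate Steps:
Z(E, z) = (6 + E)/(2*z) (Z(E, z) = (6 + E)/((2*z)) = (6 + E)*(1/(2*z)) = (6 + E)/(2*z))
h(F) = -3 + 2*F
J = 133
J - R(h(Z(v, -5))) = 133 - 1*(-8) = 133 + 8 = 141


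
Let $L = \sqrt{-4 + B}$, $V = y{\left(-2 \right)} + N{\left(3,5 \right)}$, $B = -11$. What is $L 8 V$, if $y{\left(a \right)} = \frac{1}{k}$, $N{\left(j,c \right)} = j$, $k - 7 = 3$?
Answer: $\frac{124 i \sqrt{15}}{5} \approx 96.05 i$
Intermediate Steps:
$k = 10$ ($k = 7 + 3 = 10$)
$y{\left(a \right)} = \frac{1}{10}$
$V = \frac{31}{10}$ ($V = \frac{1}{10} + 3 = \frac{31}{10} \approx 3.1$)
$L = i \sqrt{15}$ ($L = \sqrt{-4 - 11} = \sqrt{-15} = i \sqrt{15} \approx 3.873 i$)
$L 8 V = i \sqrt{15} \cdot 8 \cdot \frac{31}{10} = 8 i \sqrt{15} \cdot \frac{31}{10} = \frac{124 i \sqrt{15}}{5}$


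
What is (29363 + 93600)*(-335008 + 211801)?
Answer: -15149902341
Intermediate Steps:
(29363 + 93600)*(-335008 + 211801) = 122963*(-123207) = -15149902341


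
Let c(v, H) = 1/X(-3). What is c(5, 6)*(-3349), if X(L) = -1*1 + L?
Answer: 3349/4 ≈ 837.25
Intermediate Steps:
X(L) = -1 + L
c(v, H) = -1/4 (c(v, H) = 1/(-1 - 3) = 1/(-4) = -1/4)
c(5, 6)*(-3349) = -1/4*(-3349) = 3349/4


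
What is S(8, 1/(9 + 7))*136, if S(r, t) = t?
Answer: 17/2 ≈ 8.5000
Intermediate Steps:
S(8, 1/(9 + 7))*136 = 136/(9 + 7) = 136/16 = (1/16)*136 = 17/2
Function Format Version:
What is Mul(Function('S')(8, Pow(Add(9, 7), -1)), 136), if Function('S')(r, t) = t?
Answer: Rational(17, 2) ≈ 8.5000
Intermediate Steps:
Mul(Function('S')(8, Pow(Add(9, 7), -1)), 136) = Mul(Pow(Add(9, 7), -1), 136) = Mul(Pow(16, -1), 136) = Mul(Rational(1, 16), 136) = Rational(17, 2)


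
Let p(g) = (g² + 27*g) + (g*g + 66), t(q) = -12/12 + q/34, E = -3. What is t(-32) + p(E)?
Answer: 18/17 ≈ 1.0588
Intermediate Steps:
t(q) = -1 + q/34 (t(q) = -12*1/12 + q*(1/34) = -1 + q/34)
p(g) = 66 + 2*g² + 27*g (p(g) = (g² + 27*g) + (g² + 66) = (g² + 27*g) + (66 + g²) = 66 + 2*g² + 27*g)
t(-32) + p(E) = (-1 + (1/34)*(-32)) + (66 + 2*(-3)² + 27*(-3)) = (-1 - 16/17) + (66 + 2*9 - 81) = -33/17 + (66 + 18 - 81) = -33/17 + 3 = 18/17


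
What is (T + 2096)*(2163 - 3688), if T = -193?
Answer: -2902075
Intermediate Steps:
(T + 2096)*(2163 - 3688) = (-193 + 2096)*(2163 - 3688) = 1903*(-1525) = -2902075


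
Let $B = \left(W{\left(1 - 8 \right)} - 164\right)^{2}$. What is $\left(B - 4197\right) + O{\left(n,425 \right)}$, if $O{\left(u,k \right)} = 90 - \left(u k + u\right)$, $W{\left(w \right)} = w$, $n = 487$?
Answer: $-182328$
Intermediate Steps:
$B = 29241$ ($B = \left(\left(1 - 8\right) - 164\right)^{2} = \left(-7 - 164\right)^{2} = \left(-171\right)^{2} = 29241$)
$O{\left(u,k \right)} = 90 - u - k u$ ($O{\left(u,k \right)} = 90 - \left(k u + u\right) = 90 - \left(u + k u\right) = 90 - u - k u$)
$\left(B - 4197\right) + O{\left(n,425 \right)} = \left(29241 - 4197\right) - \left(397 + 206975\right) = 25044 - 207372 = -182328$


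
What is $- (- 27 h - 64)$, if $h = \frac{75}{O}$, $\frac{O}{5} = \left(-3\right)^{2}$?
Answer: $109$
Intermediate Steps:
$O = 45$ ($O = 5 \left(-3\right)^{2} = 5 \cdot 9 = 45$)
$h = \frac{5}{3}$ ($h = \frac{75}{45} = 75 \cdot \frac{1}{45} = \frac{5}{3} \approx 1.6667$)
$- (- 27 h - 64) = - (\left(-27\right) \frac{5}{3} - 64) = - (-45 - 64) = \left(-1\right) \left(-109\right) = 109$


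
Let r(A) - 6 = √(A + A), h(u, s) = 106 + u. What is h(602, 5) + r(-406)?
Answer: 714 + 2*I*√203 ≈ 714.0 + 28.496*I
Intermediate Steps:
r(A) = 6 + √2*√A (r(A) = 6 + √(A + A) = 6 + √(2*A) = 6 + √2*√A)
h(602, 5) + r(-406) = (106 + 602) + (6 + √2*√(-406)) = 708 + (6 + √2*(I*√406)) = 708 + (6 + 2*I*√203) = 714 + 2*I*√203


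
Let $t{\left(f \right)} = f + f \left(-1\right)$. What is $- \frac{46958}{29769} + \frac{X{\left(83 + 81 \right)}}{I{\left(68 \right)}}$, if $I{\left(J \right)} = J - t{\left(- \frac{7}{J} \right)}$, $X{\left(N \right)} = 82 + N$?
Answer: $\frac{2065015}{1012146} \approx 2.0402$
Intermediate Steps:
$t{\left(f \right)} = 0$ ($t{\left(f \right)} = f - f = 0$)
$I{\left(J \right)} = J$ ($I{\left(J \right)} = J - 0 = J + 0 = J$)
$- \frac{46958}{29769} + \frac{X{\left(83 + 81 \right)}}{I{\left(68 \right)}} = - \frac{46958}{29769} + \frac{82 + \left(83 + 81\right)}{68} = \left(-46958\right) \frac{1}{29769} + \left(82 + 164\right) \frac{1}{68} = - \frac{46958}{29769} + 246 \cdot \frac{1}{68} = - \frac{46958}{29769} + \frac{123}{34} = \frac{2065015}{1012146}$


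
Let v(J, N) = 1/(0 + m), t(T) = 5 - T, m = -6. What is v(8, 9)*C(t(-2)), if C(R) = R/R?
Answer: -⅙ ≈ -0.16667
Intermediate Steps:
v(J, N) = -⅙ (v(J, N) = 1/(0 - 6) = 1/(-6) = -⅙)
C(R) = 1
v(8, 9)*C(t(-2)) = -⅙*1 = -⅙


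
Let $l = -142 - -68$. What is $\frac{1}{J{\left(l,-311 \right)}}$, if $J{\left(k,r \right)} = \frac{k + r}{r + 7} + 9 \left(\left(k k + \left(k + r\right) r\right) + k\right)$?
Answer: $\frac{304}{342375217} \approx 8.8792 \cdot 10^{-7}$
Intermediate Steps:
$l = -74$ ($l = -142 + 68 = -74$)
$J{\left(k,r \right)} = 9 k + 9 k^{2} + \frac{k + r}{7 + r} + 9 r \left(k + r\right)$ ($J{\left(k,r \right)} = \frac{k + r}{7 + r} + 9 \left(\left(k^{2} + r \left(k + r\right)\right) + k\right) = \frac{k + r}{7 + r} + 9 \left(k + k^{2} + r \left(k + r\right)\right) = \frac{k + r}{7 + r} + \left(9 k + 9 k^{2} + 9 r \left(k + r\right)\right) = 9 k + 9 k^{2} + \frac{k + r}{7 + r} + 9 r \left(k + r\right)$)
$\frac{1}{J{\left(l,-311 \right)}} = \frac{1}{\frac{1}{7 - 311} \left(-311 + 9 \left(-311\right)^{3} + 63 \left(-74\right)^{2} + 63 \left(-311\right)^{2} + 64 \left(-74\right) + 9 \left(-74\right) \left(-311\right)^{2} + 9 \left(-311\right) \left(-74\right)^{2} + 72 \left(-74\right) \left(-311\right)\right)} = \frac{1}{\frac{1}{-304} \left(-311 + 9 \left(-30080231\right) + 63 \cdot 5476 + 63 \cdot 96721 - 4736 + 9 \left(-74\right) 96721 + 9 \left(-311\right) 5476 + 1657008\right)} = \frac{1}{\left(- \frac{1}{304}\right) \left(-311 - 270722079 + 344988 + 6093423 - 4736 - 64416186 - 15327324 + 1657008\right)} = \frac{1}{\left(- \frac{1}{304}\right) \left(-342375217\right)} = \frac{1}{\frac{342375217}{304}} = \frac{304}{342375217}$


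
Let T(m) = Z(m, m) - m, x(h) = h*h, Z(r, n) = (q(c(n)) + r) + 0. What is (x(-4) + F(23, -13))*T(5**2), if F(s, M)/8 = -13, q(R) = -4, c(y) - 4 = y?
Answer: 352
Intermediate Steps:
c(y) = 4 + y
Z(r, n) = -4 + r (Z(r, n) = (-4 + r) + 0 = -4 + r)
F(s, M) = -104 (F(s, M) = 8*(-13) = -104)
x(h) = h**2
T(m) = -4 (T(m) = (-4 + m) - m = -4)
(x(-4) + F(23, -13))*T(5**2) = ((-4)**2 - 104)*(-4) = (16 - 104)*(-4) = -88*(-4) = 352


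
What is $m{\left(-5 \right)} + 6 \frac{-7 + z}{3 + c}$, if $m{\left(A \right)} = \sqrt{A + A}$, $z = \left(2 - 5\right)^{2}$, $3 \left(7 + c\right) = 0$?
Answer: $-3 + i \sqrt{10} \approx -3.0 + 3.1623 i$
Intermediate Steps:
$c = -7$ ($c = -7 + \frac{1}{3} \cdot 0 = -7 + 0 = -7$)
$z = 9$ ($z = \left(-3\right)^{2} = 9$)
$m{\left(A \right)} = \sqrt{2} \sqrt{A}$ ($m{\left(A \right)} = \sqrt{2 A} = \sqrt{2} \sqrt{A}$)
$m{\left(-5 \right)} + 6 \frac{-7 + z}{3 + c} = \sqrt{2} \sqrt{-5} + 6 \frac{-7 + 9}{3 - 7} = \sqrt{2} i \sqrt{5} + 6 \frac{2}{-4} = i \sqrt{10} + 6 \cdot 2 \left(- \frac{1}{4}\right) = i \sqrt{10} + 6 \left(- \frac{1}{2}\right) = i \sqrt{10} - 3 = -3 + i \sqrt{10}$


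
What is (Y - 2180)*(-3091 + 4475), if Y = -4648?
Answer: -9449952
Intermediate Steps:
(Y - 2180)*(-3091 + 4475) = (-4648 - 2180)*(-3091 + 4475) = -6828*1384 = -9449952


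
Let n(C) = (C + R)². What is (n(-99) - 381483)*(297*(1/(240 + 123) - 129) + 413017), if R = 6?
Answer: -139702696182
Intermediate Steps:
n(C) = (6 + C)² (n(C) = (C + 6)² = (6 + C)²)
(n(-99) - 381483)*(297*(1/(240 + 123) - 129) + 413017) = ((6 - 99)² - 381483)*(297*(1/(240 + 123) - 129) + 413017) = ((-93)² - 381483)*(297*(1/363 - 129) + 413017) = (8649 - 381483)*(297*(1/363 - 129) + 413017) = -372834*(297*(-46826/363) + 413017) = -372834*(-421434/11 + 413017) = -372834*4121753/11 = -139702696182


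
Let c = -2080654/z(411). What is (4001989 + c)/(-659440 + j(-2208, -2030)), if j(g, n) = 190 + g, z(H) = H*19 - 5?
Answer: -743558131/122905196 ≈ -6.0499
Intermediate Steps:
z(H) = -5 + 19*H (z(H) = 19*H - 5 = -5 + 19*H)
c = -1040327/3902 (c = -2080654/(-5 + 19*411) = -2080654/(-5 + 7809) = -2080654/7804 = -2080654*1/7804 = -1040327/3902 ≈ -266.61)
(4001989 + c)/(-659440 + j(-2208, -2030)) = (4001989 - 1040327/3902)/(-659440 + (190 - 2208)) = 15614720751/(3902*(-659440 - 2018)) = (15614720751/3902)/(-661458) = (15614720751/3902)*(-1/661458) = -743558131/122905196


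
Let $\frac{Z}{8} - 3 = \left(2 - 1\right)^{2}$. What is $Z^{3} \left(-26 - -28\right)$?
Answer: $65536$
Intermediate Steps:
$Z = 32$ ($Z = 24 + 8 \left(2 - 1\right)^{2} = 24 + 8 \cdot 1^{2} = 24 + 8 \cdot 1 = 24 + 8 = 32$)
$Z^{3} \left(-26 - -28\right) = 32^{3} \left(-26 - -28\right) = 32768 \left(-26 + 28\right) = 32768 \cdot 2 = 65536$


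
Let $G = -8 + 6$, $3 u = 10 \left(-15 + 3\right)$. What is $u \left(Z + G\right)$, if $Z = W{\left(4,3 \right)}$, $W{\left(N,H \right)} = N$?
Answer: $-80$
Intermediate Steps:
$Z = 4$
$u = -40$ ($u = \frac{10 \left(-15 + 3\right)}{3} = \frac{10 \left(-12\right)}{3} = \frac{1}{3} \left(-120\right) = -40$)
$G = -2$
$u \left(Z + G\right) = - 40 \left(4 - 2\right) = \left(-40\right) 2 = -80$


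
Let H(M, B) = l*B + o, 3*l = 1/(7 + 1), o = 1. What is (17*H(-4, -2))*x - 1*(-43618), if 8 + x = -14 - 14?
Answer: 43057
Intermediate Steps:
x = -36 (x = -8 + (-14 - 14) = -8 - 28 = -36)
l = 1/24 (l = 1/(3*(7 + 1)) = (⅓)/8 = (⅓)*(⅛) = 1/24 ≈ 0.041667)
H(M, B) = 1 + B/24 (H(M, B) = B/24 + 1 = 1 + B/24)
(17*H(-4, -2))*x - 1*(-43618) = (17*(1 + (1/24)*(-2)))*(-36) - 1*(-43618) = (17*(1 - 1/12))*(-36) + 43618 = (17*(11/12))*(-36) + 43618 = (187/12)*(-36) + 43618 = -561 + 43618 = 43057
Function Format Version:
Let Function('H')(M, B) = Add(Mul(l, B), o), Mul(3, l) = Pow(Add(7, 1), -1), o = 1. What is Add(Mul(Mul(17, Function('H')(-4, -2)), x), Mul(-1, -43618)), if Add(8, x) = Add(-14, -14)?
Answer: 43057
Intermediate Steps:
x = -36 (x = Add(-8, Add(-14, -14)) = Add(-8, -28) = -36)
l = Rational(1, 24) (l = Mul(Rational(1, 3), Pow(Add(7, 1), -1)) = Mul(Rational(1, 3), Pow(8, -1)) = Mul(Rational(1, 3), Rational(1, 8)) = Rational(1, 24) ≈ 0.041667)
Function('H')(M, B) = Add(1, Mul(Rational(1, 24), B)) (Function('H')(M, B) = Add(Mul(Rational(1, 24), B), 1) = Add(1, Mul(Rational(1, 24), B)))
Add(Mul(Mul(17, Function('H')(-4, -2)), x), Mul(-1, -43618)) = Add(Mul(Mul(17, Add(1, Mul(Rational(1, 24), -2))), -36), Mul(-1, -43618)) = Add(Mul(Mul(17, Add(1, Rational(-1, 12))), -36), 43618) = Add(Mul(Mul(17, Rational(11, 12)), -36), 43618) = Add(Mul(Rational(187, 12), -36), 43618) = Add(-561, 43618) = 43057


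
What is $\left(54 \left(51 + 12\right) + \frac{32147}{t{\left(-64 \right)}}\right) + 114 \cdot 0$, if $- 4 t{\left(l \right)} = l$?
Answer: $\frac{86579}{16} \approx 5411.2$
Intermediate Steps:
$t{\left(l \right)} = - \frac{l}{4}$
$\left(54 \left(51 + 12\right) + \frac{32147}{t{\left(-64 \right)}}\right) + 114 \cdot 0 = \left(54 \left(51 + 12\right) + \frac{32147}{\left(- \frac{1}{4}\right) \left(-64\right)}\right) + 114 \cdot 0 = \left(54 \cdot 63 + \frac{32147}{16}\right) + 0 = \left(3402 + 32147 \cdot \frac{1}{16}\right) + 0 = \left(3402 + \frac{32147}{16}\right) + 0 = \frac{86579}{16} + 0 = \frac{86579}{16}$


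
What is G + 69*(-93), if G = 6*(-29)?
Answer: -6591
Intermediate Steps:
G = -174
G + 69*(-93) = -174 + 69*(-93) = -174 - 6417 = -6591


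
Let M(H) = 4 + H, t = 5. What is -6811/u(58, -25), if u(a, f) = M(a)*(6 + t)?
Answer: -6811/682 ≈ -9.9868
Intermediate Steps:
u(a, f) = 44 + 11*a (u(a, f) = (4 + a)*(6 + 5) = (4 + a)*11 = 44 + 11*a)
-6811/u(58, -25) = -6811/(44 + 11*58) = -6811/(44 + 638) = -6811/682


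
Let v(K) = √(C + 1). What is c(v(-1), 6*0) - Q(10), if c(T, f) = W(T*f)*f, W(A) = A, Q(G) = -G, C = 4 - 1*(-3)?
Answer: 10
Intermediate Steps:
C = 7 (C = 4 + 3 = 7)
v(K) = 2*√2 (v(K) = √(7 + 1) = √8 = 2*√2)
c(T, f) = T*f² (c(T, f) = (T*f)*f = T*f²)
c(v(-1), 6*0) - Q(10) = (2*√2)*(6*0)² - (-1)*10 = (2*√2)*0² - 1*(-10) = (2*√2)*0 + 10 = 0 + 10 = 10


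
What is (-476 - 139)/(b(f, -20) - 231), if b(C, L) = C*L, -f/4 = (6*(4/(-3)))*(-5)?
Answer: -615/2969 ≈ -0.20714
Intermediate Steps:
f = -160 (f = -4*6*(4/(-3))*(-5) = -4*6*(4*(-⅓))*(-5) = -4*6*(-4/3)*(-5) = -(-32)*(-5) = -4*40 = -160)
(-476 - 139)/(b(f, -20) - 231) = (-476 - 139)/(-160*(-20) - 231) = -615/(3200 - 231) = -615/2969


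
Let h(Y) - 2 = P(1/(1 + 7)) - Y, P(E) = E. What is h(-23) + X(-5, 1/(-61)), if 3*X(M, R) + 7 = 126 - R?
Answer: 31621/488 ≈ 64.797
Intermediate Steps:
X(M, R) = 119/3 - R/3 (X(M, R) = -7/3 + (126 - R)/3 = -7/3 + (42 - R/3) = 119/3 - R/3)
h(Y) = 17/8 - Y (h(Y) = 2 + (1/(1 + 7) - Y) = 2 + (1/8 - Y) = 2 + (⅛ - Y) = 17/8 - Y)
h(-23) + X(-5, 1/(-61)) = (17/8 - 1*(-23)) + (119/3 - ⅓/(-61)) = (17/8 + 23) + (119/3 - ⅓*(-1/61)) = 201/8 + (119/3 + 1/183) = 201/8 + 2420/61 = 31621/488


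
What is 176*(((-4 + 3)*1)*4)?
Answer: -704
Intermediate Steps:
176*(((-4 + 3)*1)*4) = 176*(-1*1*4) = 176*(-1*4) = 176*(-4) = -704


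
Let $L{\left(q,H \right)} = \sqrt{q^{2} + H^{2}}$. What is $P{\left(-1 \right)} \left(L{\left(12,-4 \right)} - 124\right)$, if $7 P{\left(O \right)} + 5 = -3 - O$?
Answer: $124 - 4 \sqrt{10} \approx 111.35$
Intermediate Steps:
$P{\left(O \right)} = - \frac{8}{7} - \frac{O}{7}$ ($P{\left(O \right)} = - \frac{5}{7} + \frac{-3 - O}{7} = - \frac{5}{7} - \left(\frac{3}{7} + \frac{O}{7}\right) = - \frac{8}{7} - \frac{O}{7}$)
$L{\left(q,H \right)} = \sqrt{H^{2} + q^{2}}$
$P{\left(-1 \right)} \left(L{\left(12,-4 \right)} - 124\right) = \left(- \frac{8}{7} - - \frac{1}{7}\right) \left(\sqrt{\left(-4\right)^{2} + 12^{2}} - 124\right) = \left(- \frac{8}{7} + \frac{1}{7}\right) \left(\sqrt{16 + 144} - 124\right) = - (\sqrt{160} - 124) = - (4 \sqrt{10} - 124) = - (-124 + 4 \sqrt{10}) = 124 - 4 \sqrt{10}$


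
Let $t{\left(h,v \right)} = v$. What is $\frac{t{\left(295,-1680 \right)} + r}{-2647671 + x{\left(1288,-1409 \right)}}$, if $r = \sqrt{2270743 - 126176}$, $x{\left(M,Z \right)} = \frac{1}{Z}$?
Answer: $\frac{59178}{93264211} - \frac{1409 \sqrt{2144567}}{3730568440} \approx 8.1417 \cdot 10^{-5}$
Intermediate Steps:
$r = \sqrt{2144567} \approx 1464.4$
$\frac{t{\left(295,-1680 \right)} + r}{-2647671 + x{\left(1288,-1409 \right)}} = \frac{-1680 + \sqrt{2144567}}{-2647671 + \frac{1}{-1409}} = \frac{-1680 + \sqrt{2144567}}{-2647671 - \frac{1}{1409}} = \frac{-1680 + \sqrt{2144567}}{- \frac{3730568440}{1409}} = \left(-1680 + \sqrt{2144567}\right) \left(- \frac{1409}{3730568440}\right) = \frac{59178}{93264211} - \frac{1409 \sqrt{2144567}}{3730568440}$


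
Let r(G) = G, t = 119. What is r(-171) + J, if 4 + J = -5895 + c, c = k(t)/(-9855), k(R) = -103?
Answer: -59819747/9855 ≈ -6070.0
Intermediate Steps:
c = 103/9855 (c = -103/(-9855) = -103*(-1/9855) = 103/9855 ≈ 0.010452)
J = -58134542/9855 (J = -4 + (-5895 + 103/9855) = -4 - 58095122/9855 = -58134542/9855 ≈ -5899.0)
r(-171) + J = -171 - 58134542/9855 = -59819747/9855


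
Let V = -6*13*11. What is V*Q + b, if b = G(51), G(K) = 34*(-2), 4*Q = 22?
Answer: -4787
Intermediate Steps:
Q = 11/2 (Q = (¼)*22 = 11/2 ≈ 5.5000)
V = -858 (V = -78*11 = -858)
G(K) = -68
b = -68
V*Q + b = -858*11/2 - 68 = -4719 - 68 = -4787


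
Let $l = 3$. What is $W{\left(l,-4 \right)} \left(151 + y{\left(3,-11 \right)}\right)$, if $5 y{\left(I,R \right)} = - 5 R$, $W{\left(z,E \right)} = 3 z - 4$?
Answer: $810$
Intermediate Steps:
$W{\left(z,E \right)} = -4 + 3 z$
$y{\left(I,R \right)} = - R$ ($y{\left(I,R \right)} = \frac{\left(-5\right) R}{5} = - R$)
$W{\left(l,-4 \right)} \left(151 + y{\left(3,-11 \right)}\right) = \left(-4 + 3 \cdot 3\right) \left(151 - -11\right) = \left(-4 + 9\right) \left(151 + 11\right) = 5 \cdot 162 = 810$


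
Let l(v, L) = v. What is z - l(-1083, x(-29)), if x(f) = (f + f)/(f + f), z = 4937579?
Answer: 4938662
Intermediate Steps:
x(f) = 1 (x(f) = (2*f)/((2*f)) = (2*f)*(1/(2*f)) = 1)
z - l(-1083, x(-29)) = 4937579 - 1*(-1083) = 4937579 + 1083 = 4938662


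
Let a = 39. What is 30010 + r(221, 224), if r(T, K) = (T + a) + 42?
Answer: 30312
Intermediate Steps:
r(T, K) = 81 + T (r(T, K) = (T + 39) + 42 = (39 + T) + 42 = 81 + T)
30010 + r(221, 224) = 30010 + (81 + 221) = 30010 + 302 = 30312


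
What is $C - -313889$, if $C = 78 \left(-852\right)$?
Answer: $247433$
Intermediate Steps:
$C = -66456$
$C - -313889 = -66456 - -313889 = -66456 + 313889 = 247433$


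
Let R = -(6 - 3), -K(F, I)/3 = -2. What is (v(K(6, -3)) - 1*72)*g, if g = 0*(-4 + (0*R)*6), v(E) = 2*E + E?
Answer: 0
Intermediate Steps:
K(F, I) = 6 (K(F, I) = -3*(-2) = 6)
v(E) = 3*E
R = -3 (R = -1*3 = -3)
g = 0 (g = 0*(-4 + (0*(-3))*6) = 0*(-4 + 0*6) = 0*(-4 + 0) = 0*(-4) = 0)
(v(K(6, -3)) - 1*72)*g = (3*6 - 1*72)*0 = (18 - 72)*0 = -54*0 = 0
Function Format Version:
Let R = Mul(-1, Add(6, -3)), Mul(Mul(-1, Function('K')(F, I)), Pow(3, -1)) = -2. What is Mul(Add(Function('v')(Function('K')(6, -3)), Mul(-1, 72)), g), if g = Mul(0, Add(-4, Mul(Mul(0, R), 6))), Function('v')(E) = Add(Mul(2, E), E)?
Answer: 0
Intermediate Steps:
Function('K')(F, I) = 6 (Function('K')(F, I) = Mul(-3, -2) = 6)
Function('v')(E) = Mul(3, E)
R = -3 (R = Mul(-1, 3) = -3)
g = 0 (g = Mul(0, Add(-4, Mul(Mul(0, -3), 6))) = Mul(0, Add(-4, Mul(0, 6))) = Mul(0, Add(-4, 0)) = Mul(0, -4) = 0)
Mul(Add(Function('v')(Function('K')(6, -3)), Mul(-1, 72)), g) = Mul(Add(Mul(3, 6), Mul(-1, 72)), 0) = Mul(Add(18, -72), 0) = Mul(-54, 0) = 0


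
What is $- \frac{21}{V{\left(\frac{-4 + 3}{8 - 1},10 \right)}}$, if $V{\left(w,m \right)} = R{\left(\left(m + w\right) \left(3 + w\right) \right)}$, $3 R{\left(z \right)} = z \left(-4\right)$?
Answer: $\frac{1029}{1840} \approx 0.55924$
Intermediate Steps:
$R{\left(z \right)} = - \frac{4 z}{3}$ ($R{\left(z \right)} = \frac{z \left(-4\right)}{3} = \frac{\left(-4\right) z}{3} = - \frac{4 z}{3}$)
$V{\left(w,m \right)} = - \frac{4 \left(3 + w\right) \left(m + w\right)}{3}$ ($V{\left(w,m \right)} = - \frac{4 \left(m + w\right) \left(3 + w\right)}{3} = - \frac{4 \left(3 + w\right) \left(m + w\right)}{3}$)
$- \frac{21}{V{\left(\frac{-4 + 3}{8 - 1},10 \right)}} = - \frac{21}{\left(-4\right) 10 - 4 \frac{-4 + 3}{8 - 1} - \frac{4 \left(\frac{-4 + 3}{8 - 1}\right)^{2}}{3} - \frac{40 \frac{-4 + 3}{8 - 1}}{3}} = - \frac{21}{-40 - 4 \left(- \frac{1}{7}\right) - \frac{4 \left(- \frac{1}{7}\right)^{2}}{3} - \frac{40 \left(- \frac{1}{7}\right)}{3}} = - \frac{21}{-40 - 4 \left(\left(-1\right) \frac{1}{7}\right) - \frac{4 \left(\left(-1\right) \frac{1}{7}\right)^{2}}{3} - \frac{40 \left(\left(-1\right) \frac{1}{7}\right)}{3}} = - \frac{21}{-40 - - \frac{4}{7} - \frac{4 \left(- \frac{1}{7}\right)^{2}}{3} - \frac{40}{3} \left(- \frac{1}{7}\right)} = - \frac{21}{-40 + \frac{4}{7} - \frac{4}{147} + \frac{40}{21}} = - \frac{21}{- \frac{1840}{49}} = \left(-21\right) \left(- \frac{49}{1840}\right) = \frac{1029}{1840}$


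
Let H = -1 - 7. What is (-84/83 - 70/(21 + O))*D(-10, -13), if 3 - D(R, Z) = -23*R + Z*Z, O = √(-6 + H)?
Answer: 1812888/1079 - 792*I*√14/13 ≈ 1680.2 - 227.95*I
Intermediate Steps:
H = -8
O = I*√14 (O = √(-6 - 8) = √(-14) = I*√14 ≈ 3.7417*I)
D(R, Z) = 3 - Z² + 23*R (D(R, Z) = 3 - (-23*R + Z*Z) = 3 - (-23*R + Z²) = 3 - (Z² - 23*R) = 3 + (-Z² + 23*R) = 3 - Z² + 23*R)
(-84/83 - 70/(21 + O))*D(-10, -13) = (-84/83 - 70/(21 + I*√14))*(3 - 1*(-13)² + 23*(-10)) = (-84*1/83 - 70/(21 + I*√14))*(3 - 1*169 - 230) = (-84/83 - 70/(21 + I*√14))*(3 - 169 - 230) = (-84/83 - 70/(21 + I*√14))*(-396) = 33264/83 + 27720/(21 + I*√14)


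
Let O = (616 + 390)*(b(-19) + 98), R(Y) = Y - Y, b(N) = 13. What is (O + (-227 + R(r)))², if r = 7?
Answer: 12418650721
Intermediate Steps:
R(Y) = 0
O = 111666 (O = (616 + 390)*(13 + 98) = 1006*111 = 111666)
(O + (-227 + R(r)))² = (111666 + (-227 + 0))² = (111666 - 227)² = 111439² = 12418650721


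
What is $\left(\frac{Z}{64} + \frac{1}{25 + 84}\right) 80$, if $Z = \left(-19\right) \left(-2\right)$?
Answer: $\frac{10515}{218} \approx 48.234$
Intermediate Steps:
$Z = 38$
$\left(\frac{Z}{64} + \frac{1}{25 + 84}\right) 80 = \left(\frac{38}{64} + \frac{1}{25 + 84}\right) 80 = \left(38 \cdot \frac{1}{64} + \frac{1}{109}\right) 80 = \left(\frac{19}{32} + \frac{1}{109}\right) 80 = \frac{2103}{3488} \cdot 80 = \frac{10515}{218}$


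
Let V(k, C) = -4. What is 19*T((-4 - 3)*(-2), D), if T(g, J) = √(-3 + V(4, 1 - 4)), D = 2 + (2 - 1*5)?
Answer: 19*I*√7 ≈ 50.269*I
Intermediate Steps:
D = -1 (D = 2 + (2 - 5) = 2 - 3 = -1)
T(g, J) = I*√7 (T(g, J) = √(-3 - 4) = √(-7) = I*√7)
19*T((-4 - 3)*(-2), D) = 19*(I*√7) = 19*I*√7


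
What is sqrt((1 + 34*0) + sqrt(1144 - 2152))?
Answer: sqrt(1 + 12*I*sqrt(7)) ≈ 4.0475 + 3.922*I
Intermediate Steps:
sqrt((1 + 34*0) + sqrt(1144 - 2152)) = sqrt((1 + 0) + sqrt(-1008)) = sqrt(1 + 12*I*sqrt(7))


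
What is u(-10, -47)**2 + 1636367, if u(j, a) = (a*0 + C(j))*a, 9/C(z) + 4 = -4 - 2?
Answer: 163815629/100 ≈ 1.6382e+6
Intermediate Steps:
C(z) = -9/10 (C(z) = 9/(-4 + (-4 - 2)) = 9/(-4 - 6) = 9/(-10) = 9*(-1/10) = -9/10)
u(j, a) = -9*a/10 (u(j, a) = (a*0 - 9/10)*a = (0 - 9/10)*a = -9*a/10)
u(-10, -47)**2 + 1636367 = (-9/10*(-47))**2 + 1636367 = (423/10)**2 + 1636367 = 178929/100 + 1636367 = 163815629/100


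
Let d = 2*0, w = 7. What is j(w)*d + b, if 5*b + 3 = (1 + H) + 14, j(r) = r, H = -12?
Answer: 0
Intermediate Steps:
d = 0
b = 0 (b = -⅗ + ((1 - 12) + 14)/5 = -⅗ + (-11 + 14)/5 = -⅗ + (⅕)*3 = -⅗ + ⅗ = 0)
j(w)*d + b = 7*0 + 0 = 0 + 0 = 0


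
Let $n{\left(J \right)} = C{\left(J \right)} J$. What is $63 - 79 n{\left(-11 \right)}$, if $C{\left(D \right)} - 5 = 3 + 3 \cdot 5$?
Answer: $20050$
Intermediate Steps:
$C{\left(D \right)} = 23$ ($C{\left(D \right)} = 5 + \left(3 + 3 \cdot 5\right) = 5 + \left(3 + 15\right) = 5 + 18 = 23$)
$n{\left(J \right)} = 23 J$
$63 - 79 n{\left(-11 \right)} = 63 - 79 \cdot 23 \left(-11\right) = 63 - -19987 = 63 + 19987 = 20050$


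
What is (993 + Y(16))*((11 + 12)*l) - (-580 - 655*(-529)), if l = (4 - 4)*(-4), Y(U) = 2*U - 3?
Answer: -345915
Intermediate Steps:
Y(U) = -3 + 2*U
l = 0 (l = 0*(-4) = 0)
(993 + Y(16))*((11 + 12)*l) - (-580 - 655*(-529)) = (993 + (-3 + 2*16))*((11 + 12)*0) - (-580 - 655*(-529)) = (993 + (-3 + 32))*(23*0) - (-580 + 346495) = (993 + 29)*0 - 1*345915 = 1022*0 - 345915 = 0 - 345915 = -345915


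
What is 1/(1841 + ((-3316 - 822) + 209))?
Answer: -1/2088 ≈ -0.00047893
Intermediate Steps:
1/(1841 + ((-3316 - 822) + 209)) = 1/(1841 + (-4138 + 209)) = 1/(1841 - 3929) = 1/(-2088) = -1/2088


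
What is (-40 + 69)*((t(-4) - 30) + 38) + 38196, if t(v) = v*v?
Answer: 38892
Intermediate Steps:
t(v) = v²
(-40 + 69)*((t(-4) - 30) + 38) + 38196 = (-40 + 69)*(((-4)² - 30) + 38) + 38196 = 29*((16 - 30) + 38) + 38196 = 29*(-14 + 38) + 38196 = 29*24 + 38196 = 696 + 38196 = 38892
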